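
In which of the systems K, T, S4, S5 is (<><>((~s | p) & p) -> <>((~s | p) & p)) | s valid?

T-tableau for the negation ~((<><>((~s | p) & p) -> <>((~s | p) & p)) | s):
1. ~((<><>((~s | p) & p) -> <>((~s | p) & p)) | s), w0
2. ~(<><>((~s | p) & p) -> <>((~s | p) & p)), w0
3. ~s, w0
4. <><>((~s | p) & p), w0
5. ~<>((~s | p) & p), w0
6. ~((~s | p) & p), w0
7. ~p, w0
8. <>((~s | p) & p), w1
9. ~((~s | p) & p), w1
10. ~p, w1
11. (~s | p) & p, w2
12. ~s | p, w2
13. p, w2
Accessibility: w0Rw0, w0Rw1, w1Rw1, w1Rw2, w2Rw2
Complete open branch: countermodel on a T-frame, so not valid in T, nor in K (the same frame is also a K-frame).
S4-tableau for the negation ~((<><>((~s | p) & p) -> <>((~s | p) & p)) | s):
1. ~((<><>((~s | p) & p) -> <>((~s | p) & p)) | s), w0
2. ~(<><>((~s | p) & p) -> <>((~s | p) & p)), w0
3. ~s, w0
4. <><>((~s | p) & p), w0
5. ~<>((~s | p) & p), w0
6. ~((~s | p) & p), w0
7. ~p, w0
8. <>((~s | p) & p), w1
9. ~((~s | p) & p), w1
10. ~(~s | p), w1
11. s, w1
12. ~p, w1
13. (~s | p) & p, w2
14. ~s | p, w2
15. p, w2
16. ~((~s | p) & p), w2
17. ~(~s | p), w2
18. s, w2
19. ~p, w2
Accessibility: w0Rw0, w0Rw1, w0Rw2, w1Rw1, w1Rw2, w2Rw2
Branch closes: p and ~p both at w2.
Every branch closes (one shown): valid in S4, hence also in S5 (every theorem of S4 is a theorem of S5).

S4, S5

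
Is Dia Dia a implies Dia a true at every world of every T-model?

Invalid (countermodel exists)

Tableau for the negation not (Dia Dia a implies Dia a):
1. not (Dia Dia a implies Dia a), u
2. Dia Dia a, u
3. not Dia a, u
4. not a, u
5. Dia a, v
6. not a, v
7. a, w
Accessibility: uRu, uRv, vRv, vRw, wRw
The negation has an open branch (countermodel exists).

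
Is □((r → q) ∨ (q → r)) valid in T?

Yes, valid

Tableau for the negation ¬□((r → q) ∨ (q → r)):
1. ¬□((r → q) ∨ (q → r)), u
2. ¬((r → q) ∨ (q → r)), v
3. ¬(r → q), v
4. ¬(q → r), v
5. r, v
6. ¬q, v
7. q, v
8. ¬r, v
Accessibility: uRu, uRv, vRv
Branch closes: q and ¬q both at v.
Every branch of the negation's tableau closes; the branch above is one of them.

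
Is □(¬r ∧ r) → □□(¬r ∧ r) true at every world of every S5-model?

Tableau for the negation ¬(□(¬r ∧ r) → □□(¬r ∧ r)):
1. ¬(□(¬r ∧ r) → □□(¬r ∧ r)), 0
2. □(¬r ∧ r), 0
3. ¬□□(¬r ∧ r), 0
4. ¬r ∧ r, 0
5. ¬r, 0
6. r, 0
Accessibility: 0R0
Branch closes: r and ¬r both at 0.
Every branch of the negation's tableau closes; the branch above is one of them.

Valid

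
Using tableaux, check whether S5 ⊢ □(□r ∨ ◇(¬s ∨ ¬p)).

Tableau for the negation ¬□(□r ∨ ◇(¬s ∨ ¬p)):
1. ¬□(□r ∨ ◇(¬s ∨ ¬p)), 0
2. ¬(□r ∨ ◇(¬s ∨ ¬p)), 1
3. ¬□r, 1
4. ¬◇(¬s ∨ ¬p), 1
5. ¬(¬s ∨ ¬p), 0
6. s, 0
7. p, 0
8. ¬(¬s ∨ ¬p), 1
9. s, 1
10. p, 1
11. ¬r, 2
12. ¬(¬s ∨ ¬p), 2
13. s, 2
14. p, 2
Accessibility: 0R0, 0R1, 0R2, 1R0, 1R1, 1R2, 2R0, 2R1, 2R2
The negation has an open branch (countermodel exists).

Not valid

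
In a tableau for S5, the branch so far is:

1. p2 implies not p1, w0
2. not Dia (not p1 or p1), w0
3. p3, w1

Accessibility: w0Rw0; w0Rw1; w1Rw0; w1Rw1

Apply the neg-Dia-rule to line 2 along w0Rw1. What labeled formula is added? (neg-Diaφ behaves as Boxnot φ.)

neg-Diaφ behaves as Boxnot φ: propagate the negated body to each accessible world.

not (not p1 or p1), w1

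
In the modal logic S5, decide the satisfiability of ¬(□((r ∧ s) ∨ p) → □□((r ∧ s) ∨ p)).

Unsatisfiable (every branch closes)

1. ¬(□((r ∧ s) ∨ p) → □□((r ∧ s) ∨ p)), w0
2. □((r ∧ s) ∨ p), w0
3. ¬□□((r ∧ s) ∨ p), w0
4. (r ∧ s) ∨ p, w0
5. r ∧ s, w0
6. r, w0
7. s, w0
8. ¬□((r ∧ s) ∨ p), w1
9. (r ∧ s) ∨ p, w1
10. r ∧ s, w1
11. r, w1
12. s, w1
13. ¬((r ∧ s) ∨ p), w2
14. ¬(r ∧ s), w2
15. ¬p, w2
16. (r ∧ s) ∨ p, w2
17. ¬s, w2
18. r ∧ s, w2
19. r, w2
20. s, w2
Accessibility: w0Rw0, w0Rw1, w0Rw2, w1Rw0, w1Rw1, w1Rw2, w2Rw0, w2Rw1, w2Rw2
Branch closes: s and ¬s both at w2.
All branches of the tableau close; one closing branch shown above.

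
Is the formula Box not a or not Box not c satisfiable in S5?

1. Box not a or not Box not c, w0
2. not Box not c, w0
3. c, w1
Accessibility: w0Rw0, w0Rw1, w1Rw0, w1Rw1

Yes, satisfiable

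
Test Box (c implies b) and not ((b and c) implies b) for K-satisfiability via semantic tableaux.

1. Box (c implies b) and not ((b and c) implies b), w0
2. Box (c implies b), w0   [and-rule on 1]
3. not ((b and c) implies b), w0   [and-rule on 1]
4. b and c, w0   [neg-implies-rule on 3]
5. not b, w0   [neg-implies-rule on 3]
6. b, w0   [and-rule on 4]
7. c, w0   [and-rule on 4]
Branch closes: b and not b both at w0.
Every branch closes; the branch above is one of them.

Unsatisfiable (every branch closes)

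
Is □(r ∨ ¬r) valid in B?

Valid

Tableau for the negation ¬□(r ∨ ¬r):
1. ¬□(r ∨ ¬r), u
2. ¬(r ∨ ¬r), v   [¬□-rule on 1: fresh world v, uRv]
3. ¬r, v   [¬∨-rule on 2]
4. r, v   [¬∨-rule on 2]
Accessibility: uRu, uRv, vRu, vRv
Branch closes: r and ¬r both at v.
Every branch of the negation's tableau closes; the branch above is one of them.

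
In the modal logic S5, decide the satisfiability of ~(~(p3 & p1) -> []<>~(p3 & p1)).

No, unsatisfiable

1. ~(~(p3 & p1) -> []<>~(p3 & p1)), u
2. ~(p3 & p1), u   [~->-rule on 1]
3. ~[]<>~(p3 & p1), u   [~->-rule on 1]
4. ~p1, u   [~&-rule on 2 (branches; this branch)]
5. ~<>~(p3 & p1), v   [~[]-rule on 3: fresh world v, uRv]
6. p3 & p1, u   [~<>-rule on 5 via vRu]
7. p3, u   [&-rule on 6]
8. p1, u   [&-rule on 6]
Accessibility: uRu, uRv, vRu, vRv
Branch closes: p1 and ~p1 both at u.
Every branch closes; the branch above is one of them.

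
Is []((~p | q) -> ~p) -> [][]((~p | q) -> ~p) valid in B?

No, not valid

Tableau for the negation ~([]((~p | q) -> ~p) -> [][]((~p | q) -> ~p)):
1. ~([]((~p | q) -> ~p) -> [][]((~p | q) -> ~p)), u
2. []((~p | q) -> ~p), u
3. ~[][]((~p | q) -> ~p), u
4. (~p | q) -> ~p, u
5. ~p, u
6. ~[]((~p | q) -> ~p), v
7. (~p | q) -> ~p, v
8. ~p, v
9. ~((~p | q) -> ~p), w
10. ~p | q, w
11. p, w
12. q, w
Accessibility: uRu, uRv, vRu, vRv, vRw, wRv, wRw
The negation has an open branch (countermodel exists).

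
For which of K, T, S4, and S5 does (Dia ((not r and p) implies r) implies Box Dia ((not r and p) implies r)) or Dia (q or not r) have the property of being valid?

T, S4, S5

T-tableau for the negation not ((Dia ((not r and p) implies r) implies Box Dia ((not r and p) implies r)) or Dia (q or not r)):
1. not ((Dia ((not r and p) implies r) implies Box Dia ((not r and p) implies r)) or Dia (q or not r)), u
2. not (Dia ((not r and p) implies r) implies Box Dia ((not r and p) implies r)), u
3. not Dia (q or not r), u
4. Dia ((not r and p) implies r), u
5. not Box Dia ((not r and p) implies r), u
6. not (q or not r), u
7. not q, u
8. r, u
9. (not r and p) implies r, v
10. not (q or not r), v
11. not q, v
12. r, v
13. not (not r and p), v
14. not p, v
15. not Dia ((not r and p) implies r), w
16. not (q or not r), w
17. not q, w
18. r, w
19. not ((not r and p) implies r), w
20. not r and p, w
21. not r, w
Accessibility: uRu, uRv, uRw, vRv, wRw
Branch closes: r and not r both at w.
Every branch closes (one shown): valid in T, hence also in S4, S5 (every theorem of T is a theorem of S4 and S5).
K-tableau for the negation not ((Dia ((not r and p) implies r) implies Box Dia ((not r and p) implies r)) or Dia (q or not r)):
1. not ((Dia ((not r and p) implies r) implies Box Dia ((not r and p) implies r)) or Dia (q or not r)), u
2. not (Dia ((not r and p) implies r) implies Box Dia ((not r and p) implies r)), u
3. not Dia (q or not r), u
4. Dia ((not r and p) implies r), u
5. not Box Dia ((not r and p) implies r), u
6. (not r and p) implies r, v
7. not (q or not r), v
8. not q, v
9. r, v
10. not Dia ((not r and p) implies r), w
11. not (q or not r), w
12. not q, w
13. r, w
Accessibility: uRv, uRw
Complete open branch: countermodel on a K-frame, so not valid in K.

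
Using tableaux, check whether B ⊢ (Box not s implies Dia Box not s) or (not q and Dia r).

Tableau for the negation not ((Box not s implies Dia Box not s) or (not q and Dia r)):
1. not ((Box not s implies Dia Box not s) or (not q and Dia r)), 0
2. not (Box not s implies Dia Box not s), 0
3. not (not q and Dia r), 0
4. Box not s, 0
5. not Dia Box not s, 0
6. not s, 0
7. not Box not s, 0
8. not Dia r, 0
9. not r, 0
10. s, 1
11. not s, 1
Accessibility: 0R0, 0R1, 1R0, 1R1
Branch closes: s and not s both at 1.
Every branch of the negation's tableau closes; the branch above is one of them.

Valid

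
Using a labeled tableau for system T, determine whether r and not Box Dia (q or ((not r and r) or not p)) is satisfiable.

Satisfiable (open branch found)

1. r and not Box Dia (q or ((not r and r) or not p)), w0
2. r, w0
3. not Box Dia (q or ((not r and r) or not p)), w0
4. not Dia (q or ((not r and r) or not p)), w1
5. not (q or ((not r and r) or not p)), w1
6. not q, w1
7. not ((not r and r) or not p), w1
8. not (not r and r), w1
9. p, w1
10. not r, w1
Accessibility: w0Rw0, w0Rw1, w1Rw1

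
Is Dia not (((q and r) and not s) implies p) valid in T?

Tableau for the negation not Dia not (((q and r) and not s) implies p):
1. not Dia not (((q and r) and not s) implies p), 0
2. ((q and r) and not s) implies p, 0   [neg-Dia-rule on 1 via 0R0]
3. p, 0   [implies-rule on 2 (branches; this branch)]
Accessibility: 0R0
The negation has an open branch (countermodel exists).

Not valid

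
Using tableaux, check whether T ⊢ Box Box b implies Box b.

Valid

Tableau for the negation not (Box Box b implies Box b):
1. not (Box Box b implies Box b), w0
2. Box Box b, w0
3. not Box b, w0
4. Box b, w0
5. b, w0
6. not b, w1
7. Box b, w1
8. b, w1
Accessibility: w0Rw0, w0Rw1, w1Rw1
Branch closes: b and not b both at w1.
All branches of the negation close; one closing branch shown above.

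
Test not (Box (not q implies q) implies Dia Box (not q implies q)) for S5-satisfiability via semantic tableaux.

1. not (Box (not q implies q) implies Dia Box (not q implies q)), 0
2. Box (not q implies q), 0   [neg-implies-rule on 1]
3. not Dia Box (not q implies q), 0   [neg-implies-rule on 1]
4. not q implies q, 0   [Box-rule on 2 via 0R0]
5. not Box (not q implies q), 0   [neg-Dia-rule on 3 via 0R0]
6. q, 0   [implies-rule on 4 (branches; this branch)]
7. not (not q implies q), 1   [neg-Box-rule on 5: fresh world 1, 0R1]
8. not q, 1   [neg-implies-rule on 7]
9. not q implies q, 1   [Box-rule on 2 via 0R1]
10. not Box (not q implies q), 1   [neg-Dia-rule on 3 via 0R1]
11. q, 1   [implies-rule on 9 (branches; this branch)]
Accessibility: 0R0, 0R1, 1R0, 1R1
Branch closes: q and not q both at 1.
All branches of the tableau close; one closing branch shown above.

Unsatisfiable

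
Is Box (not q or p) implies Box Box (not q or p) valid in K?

Not valid

Tableau for the negation not (Box (not q or p) implies Box Box (not q or p)):
1. not (Box (not q or p) implies Box Box (not q or p)), w0
2. Box (not q or p), w0
3. not Box Box (not q or p), w0
4. not Box (not q or p), w1
5. not q or p, w1
6. p, w1
7. not (not q or p), w2
8. q, w2
9. not p, w2
Accessibility: w0Rw1, w1Rw2
The negation has an open branch (countermodel exists).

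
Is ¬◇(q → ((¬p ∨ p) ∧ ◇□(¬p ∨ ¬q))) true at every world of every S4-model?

Invalid (countermodel exists)

Tableau for the negation ◇(q → ((¬p ∨ p) ∧ ◇□(¬p ∨ ¬q))):
1. ◇(q → ((¬p ∨ p) ∧ ◇□(¬p ∨ ¬q))), 0
2. q → ((¬p ∨ p) ∧ ◇□(¬p ∨ ¬q)), 1   [◇-rule on 1: fresh world 1, 0R1]
3. (¬p ∨ p) ∧ ◇□(¬p ∨ ¬q), 1   [→-rule on 2 (branches; this branch)]
4. ¬p ∨ p, 1   [∧-rule on 3]
5. ◇□(¬p ∨ ¬q), 1   [∧-rule on 3]
6. p, 1   [∨-rule on 4 (branches; this branch)]
7. □(¬p ∨ ¬q), 2   [◇-rule on 5: fresh world 2, 1R2]
8. ¬p ∨ ¬q, 2   [□-rule on 7 via 2R2]
9. ¬q, 2   [∨-rule on 8 (branches; this branch)]
Accessibility: 0R0, 0R1, 0R2, 1R1, 1R2, 2R2
The negation has an open branch (countermodel exists).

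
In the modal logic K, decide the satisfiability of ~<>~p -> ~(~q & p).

Satisfiable (open branch found)

1. ~<>~p -> ~(~q & p), 0
2. ~(~q & p), 0
3. ~p, 0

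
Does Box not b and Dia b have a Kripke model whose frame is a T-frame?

1. Box not b and Dia b, 0
2. Box not b, 0
3. Dia b, 0
4. not b, 0
5. b, 1
6. not b, 1
Accessibility: 0R0, 0R1, 1R1
Branch closes: b and not b both at 1.
All branches of the tableau close; one closing branch shown above.

No, unsatisfiable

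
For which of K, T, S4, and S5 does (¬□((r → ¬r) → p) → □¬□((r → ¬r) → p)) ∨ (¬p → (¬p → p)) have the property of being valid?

S5-tableau for the negation ¬((¬□((r → ¬r) → p) → □¬□((r → ¬r) → p)) ∨ (¬p → (¬p → p))):
1. ¬((¬□((r → ¬r) → p) → □¬□((r → ¬r) → p)) ∨ (¬p → (¬p → p))), 0
2. ¬(¬□((r → ¬r) → p) → □¬□((r → ¬r) → p)), 0
3. ¬(¬p → (¬p → p)), 0
4. ¬□((r → ¬r) → p), 0
5. ¬□¬□((r → ¬r) → p), 0
6. ¬p, 0
7. ¬(¬p → p), 0
8. ¬((r → ¬r) → p), 1
9. r → ¬r, 1
10. ¬p, 1
11. ¬r, 1
12. □((r → ¬r) → p), 2
13. (r → ¬r) → p, 0
14. (r → ¬r) → p, 1
15. (r → ¬r) → p, 2
16. ¬(r → ¬r), 0
17. r, 0
18. ¬(r → ¬r), 1
19. r, 1
Accessibility: 0R0, 0R1, 0R2, 1R0, 1R1, 1R2, 2R0, 2R1, 2R2
Branch closes: r and ¬r both at 1.
Every branch closes (one shown): valid in S5.
S4-tableau for the negation ¬((¬□((r → ¬r) → p) → □¬□((r → ¬r) → p)) ∨ (¬p → (¬p → p))):
1. ¬((¬□((r → ¬r) → p) → □¬□((r → ¬r) → p)) ∨ (¬p → (¬p → p))), 0
2. ¬(¬□((r → ¬r) → p) → □¬□((r → ¬r) → p)), 0
3. ¬(¬p → (¬p → p)), 0
4. ¬□((r → ¬r) → p), 0
5. ¬□¬□((r → ¬r) → p), 0
6. ¬p, 0
7. ¬(¬p → p), 0
8. ¬((r → ¬r) → p), 1
9. r → ¬r, 1
10. ¬p, 1
11. ¬r, 1
12. □((r → ¬r) → p), 2
13. (r → ¬r) → p, 2
14. p, 2
Accessibility: 0R0, 0R1, 0R2, 1R1, 2R2
Complete open branch: countermodel on an S4-frame, so not valid in S4, nor in K, T (the same frame is also a K-frame and a T-frame).

S5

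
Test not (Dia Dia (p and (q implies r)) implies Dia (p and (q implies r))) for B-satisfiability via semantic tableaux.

Satisfiable

1. not (Dia Dia (p and (q implies r)) implies Dia (p and (q implies r))), 0
2. Dia Dia (p and (q implies r)), 0
3. not Dia (p and (q implies r)), 0
4. not (p and (q implies r)), 0
5. not (q implies r), 0
6. q, 0
7. not r, 0
8. Dia (p and (q implies r)), 1
9. not (p and (q implies r)), 1
10. not (q implies r), 1
11. q, 1
12. not r, 1
13. p and (q implies r), 2
14. p, 2
15. q implies r, 2
16. r, 2
Accessibility: 0R0, 0R1, 1R0, 1R1, 1R2, 2R1, 2R2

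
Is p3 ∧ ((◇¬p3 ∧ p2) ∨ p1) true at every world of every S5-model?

Invalid (countermodel exists)

Tableau for the negation ¬(p3 ∧ ((◇¬p3 ∧ p2) ∨ p1)):
1. ¬(p3 ∧ ((◇¬p3 ∧ p2) ∨ p1)), u
2. ¬((◇¬p3 ∧ p2) ∨ p1), u
3. ¬(◇¬p3 ∧ p2), u
4. ¬p1, u
5. ¬p2, u
Accessibility: uRu
The negation has an open branch (countermodel exists).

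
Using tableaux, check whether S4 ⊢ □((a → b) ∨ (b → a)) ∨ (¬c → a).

Valid

Tableau for the negation ¬(□((a → b) ∨ (b → a)) ∨ (¬c → a)):
1. ¬(□((a → b) ∨ (b → a)) ∨ (¬c → a)), u
2. ¬□((a → b) ∨ (b → a)), u
3. ¬(¬c → a), u
4. ¬c, u
5. ¬a, u
6. ¬((a → b) ∨ (b → a)), v
7. ¬(a → b), v
8. ¬(b → a), v
9. a, v
10. ¬b, v
11. b, v
12. ¬a, v
Accessibility: uRu, uRv, vRv
Branch closes: b and ¬b both at v.
All branches of the negation close; one closing branch shown above.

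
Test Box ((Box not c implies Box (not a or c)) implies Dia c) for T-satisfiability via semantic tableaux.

1. Box ((Box not c implies Box (not a or c)) implies Dia c), w0
2. (Box not c implies Box (not a or c)) implies Dia c, w0
3. Dia c, w0
4. c, w1
5. (Box not c implies Box (not a or c)) implies Dia c, w1
6. Dia c, w1
7. c, w2
Accessibility: w0Rw0, w0Rw1, w1Rw1, w1Rw2, w2Rw2

Yes, satisfiable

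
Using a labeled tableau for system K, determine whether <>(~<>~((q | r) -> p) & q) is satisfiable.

1. <>(~<>~((q | r) -> p) & q), u
2. ~<>~((q | r) -> p) & q, v   [<>-rule on 1: fresh world v, uRv]
3. ~<>~((q | r) -> p), v   [&-rule on 2]
4. q, v   [&-rule on 2]
Accessibility: uRv

Satisfiable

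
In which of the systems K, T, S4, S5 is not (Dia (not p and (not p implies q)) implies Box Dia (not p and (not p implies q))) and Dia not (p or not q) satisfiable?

S5-tableau for the formula:
1. not (Dia (not p and (not p implies q)) implies Box Dia (not p and (not p implies q))) and Dia not (p or not q), 0
2. not (Dia (not p and (not p implies q)) implies Box Dia (not p and (not p implies q))), 0
3. Dia not (p or not q), 0
4. Dia (not p and (not p implies q)), 0
5. not Box Dia (not p and (not p implies q)), 0
6. not (p or not q), 1
7. not p, 1
8. q, 1
9. not p and (not p implies q), 2
10. not p, 2
11. not p implies q, 2
12. q, 2
13. not Dia (not p and (not p implies q)), 3
14. not (not p and (not p implies q)), 0
15. not (not p and (not p implies q)), 1
16. not (not p and (not p implies q)), 2
17. not (not p and (not p implies q)), 3
18. not (not p implies q), 0
19. not p, 0
20. not q, 0
21. not (not p implies q), 1
22. not q, 1
Accessibility: 0R0, 0R1, 0R2, 0R3, 1R0, 1R1, 1R2, 1R3, 2R0, 2R1, 2R2, 2R3, 3R0, 3R1, 3R2, 3R3
Branch closes: q and not q both at 1.
Every branch closes (one shown): unsatisfiable in S5.
S4-tableau for the formula:
1. not (Dia (not p and (not p implies q)) implies Box Dia (not p and (not p implies q))) and Dia not (p or not q), 0
2. not (Dia (not p and (not p implies q)) implies Box Dia (not p and (not p implies q))), 0
3. Dia not (p or not q), 0
4. Dia (not p and (not p implies q)), 0
5. not Box Dia (not p and (not p implies q)), 0
6. not (p or not q), 1
7. not p, 1
8. q, 1
9. not p and (not p implies q), 2
10. not p, 2
11. not p implies q, 2
12. q, 2
13. not Dia (not p and (not p implies q)), 3
14. not (not p and (not p implies q)), 3
15. not (not p implies q), 3
16. not p, 3
17. not q, 3
Accessibility: 0R0, 0R1, 0R2, 0R3, 1R1, 2R2, 3R3
Complete open branch: satisfiable in S4, hence also in K, T (this S4-model is also a K-model and a T-model).

K, T, S4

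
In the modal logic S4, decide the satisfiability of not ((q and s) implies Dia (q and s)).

Unsatisfiable (every branch closes)

1. not ((q and s) implies Dia (q and s)), w0
2. q and s, w0   [neg-implies-rule on 1]
3. not Dia (q and s), w0   [neg-implies-rule on 1]
4. q, w0   [and-rule on 2]
5. s, w0   [and-rule on 2]
6. not (q and s), w0   [neg-Dia-rule on 3 via w0Rw0]
7. not s, w0   [neg-and-rule on 6 (branches; this branch)]
Accessibility: w0Rw0
Branch closes: s and not s both at w0.
(One branch shown.) All branches close.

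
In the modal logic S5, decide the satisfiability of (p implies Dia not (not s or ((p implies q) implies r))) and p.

Satisfiable (open branch found)

1. (p implies Dia not (not s or ((p implies q) implies r))) and p, u
2. p implies Dia not (not s or ((p implies q) implies r)), u
3. p, u
4. Dia not (not s or ((p implies q) implies r)), u
5. not (not s or ((p implies q) implies r)), v
6. s, v
7. not ((p implies q) implies r), v
8. p implies q, v
9. not r, v
10. q, v
Accessibility: uRu, uRv, vRu, vRv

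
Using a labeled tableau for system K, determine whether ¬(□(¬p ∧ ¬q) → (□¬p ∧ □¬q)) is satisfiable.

1. ¬(□(¬p ∧ ¬q) → (□¬p ∧ □¬q)), w0
2. □(¬p ∧ ¬q), w0
3. ¬(□¬p ∧ □¬q), w0
4. ¬□¬q, w0
5. q, w1
6. ¬p ∧ ¬q, w1
7. ¬p, w1
8. ¬q, w1
Accessibility: w0Rw1
Branch closes: q and ¬q both at w1.
Every branch closes; the branch above is one of them.

Unsatisfiable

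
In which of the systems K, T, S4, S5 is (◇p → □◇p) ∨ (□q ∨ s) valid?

S4-tableau for the negation ¬((◇p → □◇p) ∨ (□q ∨ s)):
1. ¬((◇p → □◇p) ∨ (□q ∨ s)), 0
2. ¬(◇p → □◇p), 0   [¬∨-rule on 1]
3. ¬(□q ∨ s), 0   [¬∨-rule on 1]
4. ◇p, 0   [¬→-rule on 2]
5. ¬□◇p, 0   [¬→-rule on 2]
6. ¬□q, 0   [¬∨-rule on 3]
7. ¬s, 0   [¬∨-rule on 3]
8. p, 1   [◇-rule on 4: fresh world 1, 0R1]
9. ¬◇p, 2   [¬□-rule on 5: fresh world 2, 0R2]
10. ¬p, 2   [¬◇-rule on 9 via 2R2]
11. ¬q, 3   [¬□-rule on 6: fresh world 3, 0R3]
Accessibility: 0R0, 0R1, 0R2, 0R3, 1R1, 2R2, 3R3
Complete open branch: countermodel on an S4-frame, so not valid in S4, nor in K, T (the same frame is also a K-frame and a T-frame).
S5-tableau for the negation ¬((◇p → □◇p) ∨ (□q ∨ s)):
1. ¬((◇p → □◇p) ∨ (□q ∨ s)), 0
2. ¬(◇p → □◇p), 0   [¬∨-rule on 1]
3. ¬(□q ∨ s), 0   [¬∨-rule on 1]
4. ◇p, 0   [¬→-rule on 2]
5. ¬□◇p, 0   [¬→-rule on 2]
6. ¬□q, 0   [¬∨-rule on 3]
7. ¬s, 0   [¬∨-rule on 3]
8. p, 1   [◇-rule on 4: fresh world 1, 0R1]
9. ¬◇p, 2   [¬□-rule on 5: fresh world 2, 0R2]
10. ¬p, 0   [¬◇-rule on 9 via 2R0]
11. ¬p, 1   [¬◇-rule on 9 via 2R1]
Accessibility: 0R0, 0R1, 0R2, 1R0, 1R1, 1R2, 2R0, 2R1, 2R2
Branch closes: p and ¬p both at 1.
Every branch closes (one shown): valid in S5.

S5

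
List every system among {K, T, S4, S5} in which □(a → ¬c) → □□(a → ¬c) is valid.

S4-tableau for the negation ¬(□(a → ¬c) → □□(a → ¬c)):
1. ¬(□(a → ¬c) → □□(a → ¬c)), u
2. □(a → ¬c), u   [¬→-rule on 1]
3. ¬□□(a → ¬c), u   [¬→-rule on 1]
4. a → ¬c, u   [□-rule on 2 via uRu]
5. ¬c, u   [→-rule on 4 (branches; this branch)]
6. ¬□(a → ¬c), v   [¬□-rule on 3: fresh world v, uRv]
7. a → ¬c, v   [□-rule on 2 via uRv]
8. ¬c, v   [→-rule on 7 (branches; this branch)]
9. ¬(a → ¬c), w   [¬□-rule on 6: fresh world w, vRw]
10. a, w   [¬→-rule on 9]
11. c, w   [¬→-rule on 9]
12. a → ¬c, w   [□-rule on 2 via uRw]
13. ¬c, w   [→-rule on 12 (branches; this branch)]
Accessibility: uRu, uRv, uRw, vRv, vRw, wRw
Branch closes: c and ¬c both at w.
Every branch closes (one shown): valid in S4, hence also in S5 (every theorem of S4 is a theorem of S5).
T-tableau for the negation ¬(□(a → ¬c) → □□(a → ¬c)):
1. ¬(□(a → ¬c) → □□(a → ¬c)), u
2. □(a → ¬c), u   [¬→-rule on 1]
3. ¬□□(a → ¬c), u   [¬→-rule on 1]
4. a → ¬c, u   [□-rule on 2 via uRu]
5. ¬c, u   [→-rule on 4 (branches; this branch)]
6. ¬□(a → ¬c), v   [¬□-rule on 3: fresh world v, uRv]
7. a → ¬c, v   [□-rule on 2 via uRv]
8. ¬c, v   [→-rule on 7 (branches; this branch)]
9. ¬(a → ¬c), w   [¬□-rule on 6: fresh world w, vRw]
10. a, w   [¬→-rule on 9]
11. c, w   [¬→-rule on 9]
Accessibility: uRu, uRv, vRv, vRw, wRw
Complete open branch: countermodel on a T-frame, so not valid in T, nor in K (the same frame is also a K-frame).

S4, S5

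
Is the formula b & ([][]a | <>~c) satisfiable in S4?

Satisfiable (open branch found)

1. b & ([][]a | <>~c), w0
2. b, w0
3. [][]a | <>~c, w0
4. <>~c, w0
5. ~c, w1
Accessibility: w0Rw0, w0Rw1, w1Rw1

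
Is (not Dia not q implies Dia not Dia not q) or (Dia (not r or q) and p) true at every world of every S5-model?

Valid

Tableau for the negation not ((not Dia not q implies Dia not Dia not q) or (Dia (not r or q) and p)):
1. not ((not Dia not q implies Dia not Dia not q) or (Dia (not r or q) and p)), 0
2. not (not Dia not q implies Dia not Dia not q), 0   [neg-or-rule on 1]
3. not (Dia (not r or q) and p), 0   [neg-or-rule on 1]
4. not Dia not q, 0   [neg-implies-rule on 2]
5. not Dia not Dia not q, 0   [neg-implies-rule on 2]
6. q, 0   [neg-Dia-rule on 4 via 0R0]
7. Dia not q, 0   [neg-Dia-rule on 5 via 0R0]
8. not p, 0   [neg-and-rule on 3 (branches; this branch)]
9. not q, 1   [Dia-rule on 7: fresh world 1, 0R1]
10. q, 1   [neg-Dia-rule on 4 via 0R1]
Accessibility: 0R0, 0R1, 1R0, 1R1
Branch closes: q and not q both at 1.
All branches of the negation close; one closing branch shown above.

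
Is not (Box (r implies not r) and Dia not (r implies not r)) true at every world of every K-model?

Tableau for the negation Box (r implies not r) and Dia not (r implies not r):
1. Box (r implies not r) and Dia not (r implies not r), 0
2. Box (r implies not r), 0
3. Dia not (r implies not r), 0
4. not (r implies not r), 1
5. r, 1
6. r implies not r, 1
7. not r, 1
Accessibility: 0R1
Branch closes: r and not r both at 1.
Every branch of the negation's tableau closes; the branch above is one of them.

Valid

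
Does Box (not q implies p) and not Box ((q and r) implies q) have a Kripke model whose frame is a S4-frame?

1. Box (not q implies p) and not Box ((q and r) implies q), 0
2. Box (not q implies p), 0   [and-rule on 1]
3. not Box ((q and r) implies q), 0   [and-rule on 1]
4. not q implies p, 0   [Box-rule on 2 via 0R0]
5. p, 0   [implies-rule on 4 (branches; this branch)]
6. not ((q and r) implies q), 1   [neg-Box-rule on 3: fresh world 1, 0R1]
7. q and r, 1   [neg-implies-rule on 6]
8. not q, 1   [neg-implies-rule on 6]
9. q, 1   [and-rule on 7]
10. r, 1   [and-rule on 7]
Accessibility: 0R0, 0R1, 1R1
Branch closes: q and not q both at 1.
(One branch shown.) All branches close.

Unsatisfiable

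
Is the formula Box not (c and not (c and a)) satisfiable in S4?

1. Box not (c and not (c and a)), w0
2. not (c and not (c and a)), w0   [Box-rule on 1 via w0Rw0]
3. c and a, w0   [neg-and-rule on 2 (branches; this branch)]
4. c, w0   [and-rule on 3]
5. a, w0   [and-rule on 3]
Accessibility: w0Rw0

Yes, satisfiable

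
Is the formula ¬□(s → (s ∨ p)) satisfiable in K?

1. ¬□(s → (s ∨ p)), w0
2. ¬(s → (s ∨ p)), w1   [¬□-rule on 1: fresh world w1, w0Rw1]
3. s, w1   [¬→-rule on 2]
4. ¬(s ∨ p), w1   [¬→-rule on 2]
5. ¬s, w1   [¬∨-rule on 4]
6. ¬p, w1   [¬∨-rule on 4]
Accessibility: w0Rw1
Branch closes: s and ¬s both at w1.
All branches of the tableau close; one closing branch shown above.

Unsatisfiable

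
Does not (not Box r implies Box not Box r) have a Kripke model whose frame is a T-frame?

Satisfiable

1. not (not Box r implies Box not Box r), u
2. not Box r, u
3. not Box not Box r, u
4. not r, v
5. Box r, w
6. r, w
Accessibility: uRu, uRv, uRw, vRv, wRw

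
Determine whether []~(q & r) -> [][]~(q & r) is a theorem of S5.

Tableau for the negation ~([]~(q & r) -> [][]~(q & r)):
1. ~([]~(q & r) -> [][]~(q & r)), w0
2. []~(q & r), w0
3. ~[][]~(q & r), w0
4. ~(q & r), w0
5. ~r, w0
6. ~[]~(q & r), w1
7. ~(q & r), w1
8. ~r, w1
9. q & r, w2
10. q, w2
11. r, w2
12. ~(q & r), w2
13. ~r, w2
Accessibility: w0Rw0, w0Rw1, w0Rw2, w1Rw0, w1Rw1, w1Rw2, w2Rw0, w2Rw1, w2Rw2
Branch closes: r and ~r both at w2.
Every branch of the negation's tableau closes; the branch above is one of them.

Valid in S5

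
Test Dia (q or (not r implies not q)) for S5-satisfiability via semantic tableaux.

1. Dia (q or (not r implies not q)), 0
2. q or (not r implies not q), 1
3. not r implies not q, 1
4. not q, 1
Accessibility: 0R0, 0R1, 1R0, 1R1

Satisfiable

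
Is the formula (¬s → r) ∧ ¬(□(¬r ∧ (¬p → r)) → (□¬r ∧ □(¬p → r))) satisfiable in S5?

Unsatisfiable (every branch closes)

1. (¬s → r) ∧ ¬(□(¬r ∧ (¬p → r)) → (□¬r ∧ □(¬p → r))), u
2. ¬s → r, u   [∧-rule on 1]
3. ¬(□(¬r ∧ (¬p → r)) → (□¬r ∧ □(¬p → r))), u   [∧-rule on 1]
4. □(¬r ∧ (¬p → r)), u   [¬→-rule on 3]
5. ¬(□¬r ∧ □(¬p → r)), u   [¬→-rule on 3]
6. ¬r ∧ (¬p → r), u   [□-rule on 4 via uRu]
7. ¬r, u   [∧-rule on 6]
8. ¬p → r, u   [∧-rule on 6]
9. s, u   [→-rule on 2 (branches; this branch)]
10. ¬□(¬p → r), u   [¬∧-rule on 5 (branches; this branch)]
11. p, u   [→-rule on 8 (branches; this branch)]
12. ¬(¬p → r), v   [¬□-rule on 10: fresh world v, uRv]
13. ¬p, v   [¬→-rule on 12]
14. ¬r, v   [¬→-rule on 12]
15. ¬r ∧ (¬p → r), v   [□-rule on 4 via uRv]
16. ¬p → r, v   [∧-rule on 15]
17. r, v   [→-rule on 16 (branches; this branch)]
Accessibility: uRu, uRv, vRu, vRv
Branch closes: r and ¬r both at v.
Every branch closes; the branch above is one of them.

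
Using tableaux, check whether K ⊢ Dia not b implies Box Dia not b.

Invalid (countermodel exists)

Tableau for the negation not (Dia not b implies Box Dia not b):
1. not (Dia not b implies Box Dia not b), 0
2. Dia not b, 0
3. not Box Dia not b, 0
4. not b, 1
5. not Dia not b, 2
Accessibility: 0R1, 0R2
The negation has an open branch (countermodel exists).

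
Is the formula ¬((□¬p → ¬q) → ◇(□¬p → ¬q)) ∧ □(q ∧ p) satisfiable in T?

Unsatisfiable

1. ¬((□¬p → ¬q) → ◇(□¬p → ¬q)) ∧ □(q ∧ p), 0
2. ¬((□¬p → ¬q) → ◇(□¬p → ¬q)), 0
3. □(q ∧ p), 0
4. □¬p → ¬q, 0
5. ¬◇(□¬p → ¬q), 0
6. q ∧ p, 0
7. q, 0
8. p, 0
9. ¬(□¬p → ¬q), 0
10. □¬p, 0
11. ¬p, 0
Accessibility: 0R0
Branch closes: p and ¬p both at 0.
Every branch closes; the branch above is one of them.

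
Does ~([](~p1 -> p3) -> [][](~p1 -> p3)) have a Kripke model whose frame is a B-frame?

Yes, satisfiable

1. ~([](~p1 -> p3) -> [][](~p1 -> p3)), 0
2. [](~p1 -> p3), 0   [~->-rule on 1]
3. ~[][](~p1 -> p3), 0   [~->-rule on 1]
4. ~p1 -> p3, 0   [[]-rule on 2 via 0R0]
5. p3, 0   [->-rule on 4 (branches; this branch)]
6. ~[](~p1 -> p3), 1   [~[]-rule on 3: fresh world 1, 0R1]
7. ~p1 -> p3, 1   [[]-rule on 2 via 0R1]
8. p3, 1   [->-rule on 7 (branches; this branch)]
9. ~(~p1 -> p3), 2   [~[]-rule on 6: fresh world 2, 1R2]
10. ~p1, 2   [~->-rule on 9]
11. ~p3, 2   [~->-rule on 9]
Accessibility: 0R0, 0R1, 1R0, 1R1, 1R2, 2R1, 2R2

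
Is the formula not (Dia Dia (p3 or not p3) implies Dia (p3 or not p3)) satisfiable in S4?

1. not (Dia Dia (p3 or not p3) implies Dia (p3 or not p3)), u
2. Dia Dia (p3 or not p3), u
3. not Dia (p3 or not p3), u
4. not (p3 or not p3), u
5. not p3, u
6. p3, u
Accessibility: uRu
Branch closes: p3 and not p3 both at u.
Every branch closes; the branch above is one of them.

Unsatisfiable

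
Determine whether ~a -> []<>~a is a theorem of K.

Not valid

Tableau for the negation ~(~a -> []<>~a):
1. ~(~a -> []<>~a), 0
2. ~a, 0
3. ~[]<>~a, 0
4. ~<>~a, 1
Accessibility: 0R1
The negation has an open branch (countermodel exists).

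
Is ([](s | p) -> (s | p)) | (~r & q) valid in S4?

Valid

Tableau for the negation ~(([](s | p) -> (s | p)) | (~r & q)):
1. ~(([](s | p) -> (s | p)) | (~r & q)), u
2. ~([](s | p) -> (s | p)), u
3. ~(~r & q), u
4. [](s | p), u
5. ~(s | p), u
6. ~s, u
7. ~p, u
8. s | p, u
9. ~q, u
10. p, u
Accessibility: uRu
Branch closes: p and ~p both at u.
Every branch of the negation's tableau closes; the branch above is one of them.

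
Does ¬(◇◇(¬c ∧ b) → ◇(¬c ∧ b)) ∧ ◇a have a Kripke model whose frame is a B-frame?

1. ¬(◇◇(¬c ∧ b) → ◇(¬c ∧ b)) ∧ ◇a, u
2. ¬(◇◇(¬c ∧ b) → ◇(¬c ∧ b)), u   [∧-rule on 1]
3. ◇a, u   [∧-rule on 1]
4. ◇◇(¬c ∧ b), u   [¬→-rule on 2]
5. ¬◇(¬c ∧ b), u   [¬→-rule on 2]
6. ¬(¬c ∧ b), u   [¬◇-rule on 5 via uRu]
7. ¬b, u   [¬∧-rule on 6 (branches; this branch)]
8. a, v   [◇-rule on 3: fresh world v, uRv]
9. ¬(¬c ∧ b), v   [¬◇-rule on 5 via uRv]
10. ¬b, v   [¬∧-rule on 9 (branches; this branch)]
11. ◇(¬c ∧ b), w   [◇-rule on 4: fresh world w, uRw]
12. ¬(¬c ∧ b), w   [¬◇-rule on 5 via uRw]
13. ¬b, w   [¬∧-rule on 12 (branches; this branch)]
14. ¬c ∧ b, x   [◇-rule on 11: fresh world x, wRx]
15. ¬c, x   [∧-rule on 14]
16. b, x   [∧-rule on 14]
Accessibility: uRu, uRv, uRw, vRu, vRv, wRu, wRw, wRx, xRw, xRx

Satisfiable (open branch found)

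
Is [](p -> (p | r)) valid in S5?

Yes, valid

Tableau for the negation ~[](p -> (p | r)):
1. ~[](p -> (p | r)), u
2. ~(p -> (p | r)), v
3. p, v
4. ~(p | r), v
5. ~p, v
6. ~r, v
Accessibility: uRu, uRv, vRu, vRv
Branch closes: p and ~p both at v.
All branches of the negation close; one closing branch shown above.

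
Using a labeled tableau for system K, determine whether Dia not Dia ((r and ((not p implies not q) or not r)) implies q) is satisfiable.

Yes, satisfiable

1. Dia not Dia ((r and ((not p implies not q) or not r)) implies q), 0
2. not Dia ((r and ((not p implies not q) or not r)) implies q), 1
Accessibility: 0R1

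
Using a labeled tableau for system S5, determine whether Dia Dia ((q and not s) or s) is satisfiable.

Satisfiable

1. Dia Dia ((q and not s) or s), w0
2. Dia ((q and not s) or s), w1
3. (q and not s) or s, w2
4. s, w2
Accessibility: w0Rw0, w0Rw1, w0Rw2, w1Rw0, w1Rw1, w1Rw2, w2Rw0, w2Rw1, w2Rw2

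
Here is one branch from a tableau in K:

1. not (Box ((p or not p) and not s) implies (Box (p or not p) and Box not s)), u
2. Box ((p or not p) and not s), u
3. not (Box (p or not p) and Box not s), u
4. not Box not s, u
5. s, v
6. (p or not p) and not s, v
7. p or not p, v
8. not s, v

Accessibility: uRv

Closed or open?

Both s and not s appear at v.

Yes, closed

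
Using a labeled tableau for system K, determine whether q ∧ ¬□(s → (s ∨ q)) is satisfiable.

1. q ∧ ¬□(s → (s ∨ q)), u
2. q, u   [∧-rule on 1]
3. ¬□(s → (s ∨ q)), u   [∧-rule on 1]
4. ¬(s → (s ∨ q)), v   [¬□-rule on 3: fresh world v, uRv]
5. s, v   [¬→-rule on 4]
6. ¬(s ∨ q), v   [¬→-rule on 4]
7. ¬s, v   [¬∨-rule on 6]
8. ¬q, v   [¬∨-rule on 6]
Accessibility: uRv
Branch closes: s and ¬s both at v.
Every branch closes; the branch above is one of them.

No, unsatisfiable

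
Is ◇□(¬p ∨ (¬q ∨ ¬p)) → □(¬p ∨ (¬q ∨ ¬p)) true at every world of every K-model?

Not valid

Tableau for the negation ¬(◇□(¬p ∨ (¬q ∨ ¬p)) → □(¬p ∨ (¬q ∨ ¬p))):
1. ¬(◇□(¬p ∨ (¬q ∨ ¬p)) → □(¬p ∨ (¬q ∨ ¬p))), u
2. ◇□(¬p ∨ (¬q ∨ ¬p)), u
3. ¬□(¬p ∨ (¬q ∨ ¬p)), u
4. □(¬p ∨ (¬q ∨ ¬p)), v
5. ¬(¬p ∨ (¬q ∨ ¬p)), w
6. p, w
7. ¬(¬q ∨ ¬p), w
8. q, w
Accessibility: uRv, uRw
The negation has an open branch (countermodel exists).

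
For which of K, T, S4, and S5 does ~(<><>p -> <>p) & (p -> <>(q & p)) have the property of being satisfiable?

S4-tableau for the formula:
1. ~(<><>p -> <>p) & (p -> <>(q & p)), u
2. ~(<><>p -> <>p), u
3. p -> <>(q & p), u
4. <><>p, u
5. ~<>p, u
6. ~p, u
7. <>(q & p), u
8. <>p, v
9. ~p, v
10. q & p, w
11. q, w
12. p, w
13. ~p, w
Accessibility: uRu, uRv, uRw, vRv, wRw
Branch closes: p and ~p both at w.
Every branch closes (one shown): unsatisfiable in S4, hence also in S5 (every S5-frame is an S4-frame).
T-tableau for the formula:
1. ~(<><>p -> <>p) & (p -> <>(q & p)), u
2. ~(<><>p -> <>p), u
3. p -> <>(q & p), u
4. <><>p, u
5. ~<>p, u
6. ~p, u
7. <>p, v
8. ~p, v
9. p, w
Accessibility: uRu, uRv, vRv, vRw, wRw
Complete open branch: satisfiable in T, hence also in K (this T-model is also a K-model).

K, T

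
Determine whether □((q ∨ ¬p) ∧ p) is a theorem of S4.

Tableau for the negation ¬□((q ∨ ¬p) ∧ p):
1. ¬□((q ∨ ¬p) ∧ p), w0
2. ¬((q ∨ ¬p) ∧ p), w1   [¬□-rule on 1: fresh world w1, w0Rw1]
3. ¬p, w1   [¬∧-rule on 2 (branches; this branch)]
Accessibility: w0Rw0, w0Rw1, w1Rw1
The negation has an open branch (countermodel exists).

Invalid (countermodel exists)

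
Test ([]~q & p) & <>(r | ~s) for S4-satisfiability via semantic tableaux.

Satisfiable (open branch found)

1. ([]~q & p) & <>(r | ~s), 0
2. []~q & p, 0
3. <>(r | ~s), 0
4. []~q, 0
5. p, 0
6. ~q, 0
7. r | ~s, 1
8. ~q, 1
9. ~s, 1
Accessibility: 0R0, 0R1, 1R1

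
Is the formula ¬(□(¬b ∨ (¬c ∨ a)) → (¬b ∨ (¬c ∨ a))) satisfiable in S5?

Unsatisfiable (every branch closes)

1. ¬(□(¬b ∨ (¬c ∨ a)) → (¬b ∨ (¬c ∨ a))), u
2. □(¬b ∨ (¬c ∨ a)), u
3. ¬(¬b ∨ (¬c ∨ a)), u
4. b, u
5. ¬(¬c ∨ a), u
6. c, u
7. ¬a, u
8. ¬b ∨ (¬c ∨ a), u
9. ¬c ∨ a, u
10. a, u
Accessibility: uRu
Branch closes: a and ¬a both at u.
All branches of the tableau close; one closing branch shown above.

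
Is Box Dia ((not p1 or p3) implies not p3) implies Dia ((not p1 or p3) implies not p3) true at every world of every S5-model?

Tableau for the negation not (Box Dia ((not p1 or p3) implies not p3) implies Dia ((not p1 or p3) implies not p3)):
1. not (Box Dia ((not p1 or p3) implies not p3) implies Dia ((not p1 or p3) implies not p3)), 0
2. Box Dia ((not p1 or p3) implies not p3), 0   [neg-implies-rule on 1]
3. not Dia ((not p1 or p3) implies not p3), 0   [neg-implies-rule on 1]
4. Dia ((not p1 or p3) implies not p3), 0   [Box-rule on 2 via 0R0]
5. not ((not p1 or p3) implies not p3), 0   [neg-Dia-rule on 3 via 0R0]
6. not p1 or p3, 0   [neg-implies-rule on 5]
7. p3, 0   [neg-implies-rule on 5]
8. (not p1 or p3) implies not p3, 1   [Dia-rule on 4: fresh world 1, 0R1]
9. Dia ((not p1 or p3) implies not p3), 1   [Box-rule on 2 via 0R1]
10. not ((not p1 or p3) implies not p3), 1   [neg-Dia-rule on 3 via 0R1]
11. not p1 or p3, 1   [neg-implies-rule on 10]
12. p3, 1   [neg-implies-rule on 10]
13. not (not p1 or p3), 1   [implies-rule on 8 (branches; this branch)]
14. p1, 1   [neg-or-rule on 13]
15. not p3, 1   [neg-or-rule on 13]
Accessibility: 0R0, 0R1, 1R0, 1R1
Branch closes: p3 and not p3 both at 1.
All branches of the negation close; one closing branch shown above.

Yes, valid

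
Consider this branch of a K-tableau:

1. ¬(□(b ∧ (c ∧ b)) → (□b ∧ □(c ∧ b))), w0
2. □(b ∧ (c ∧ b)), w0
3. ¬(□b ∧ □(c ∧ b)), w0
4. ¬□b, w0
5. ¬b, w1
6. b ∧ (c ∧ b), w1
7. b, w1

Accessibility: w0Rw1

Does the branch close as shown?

Both b and ¬b appear at w1.

Closed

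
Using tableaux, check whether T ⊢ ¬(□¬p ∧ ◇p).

Tableau for the negation □¬p ∧ ◇p:
1. □¬p ∧ ◇p, u
2. □¬p, u
3. ◇p, u
4. ¬p, u
5. p, v
6. ¬p, v
Accessibility: uRu, uRv, vRv
Branch closes: p and ¬p both at v.
All branches of the negation close; one closing branch shown above.

Valid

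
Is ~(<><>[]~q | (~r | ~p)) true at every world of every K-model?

No, not valid

Tableau for the negation <><>[]~q | (~r | ~p):
1. <><>[]~q | (~r | ~p), u
2. ~r | ~p, u
3. ~p, u
The negation has an open branch (countermodel exists).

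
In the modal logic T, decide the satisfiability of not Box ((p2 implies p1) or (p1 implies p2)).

No, unsatisfiable

1. not Box ((p2 implies p1) or (p1 implies p2)), 0
2. not ((p2 implies p1) or (p1 implies p2)), 1   [neg-Box-rule on 1: fresh world 1, 0R1]
3. not (p2 implies p1), 1   [neg-or-rule on 2]
4. not (p1 implies p2), 1   [neg-or-rule on 2]
5. p2, 1   [neg-implies-rule on 3]
6. not p1, 1   [neg-implies-rule on 3]
7. p1, 1   [neg-implies-rule on 4]
8. not p2, 1   [neg-implies-rule on 4]
Accessibility: 0R0, 0R1, 1R1
Branch closes: p1 and not p1 both at 1.
Every branch closes; the branch above is one of them.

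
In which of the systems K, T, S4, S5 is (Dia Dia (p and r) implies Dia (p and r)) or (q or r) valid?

S4, S5

T-tableau for the negation not ((Dia Dia (p and r) implies Dia (p and r)) or (q or r)):
1. not ((Dia Dia (p and r) implies Dia (p and r)) or (q or r)), 0
2. not (Dia Dia (p and r) implies Dia (p and r)), 0
3. not (q or r), 0
4. Dia Dia (p and r), 0
5. not Dia (p and r), 0
6. not q, 0
7. not r, 0
8. not (p and r), 0
9. Dia (p and r), 1
10. not (p and r), 1
11. not r, 1
12. p and r, 2
13. p, 2
14. r, 2
Accessibility: 0R0, 0R1, 1R1, 1R2, 2R2
Complete open branch: countermodel on a T-frame, so not valid in T, nor in K (the same frame is also a K-frame).
S4-tableau for the negation not ((Dia Dia (p and r) implies Dia (p and r)) or (q or r)):
1. not ((Dia Dia (p and r) implies Dia (p and r)) or (q or r)), 0
2. not (Dia Dia (p and r) implies Dia (p and r)), 0
3. not (q or r), 0
4. Dia Dia (p and r), 0
5. not Dia (p and r), 0
6. not q, 0
7. not r, 0
8. not (p and r), 0
9. Dia (p and r), 1
10. not (p and r), 1
11. not r, 1
12. p and r, 2
13. p, 2
14. r, 2
15. not (p and r), 2
16. not r, 2
Accessibility: 0R0, 0R1, 0R2, 1R1, 1R2, 2R2
Branch closes: r and not r both at 2.
Every branch closes (one shown): valid in S4, hence also in S5 (every theorem of S4 is a theorem of S5).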